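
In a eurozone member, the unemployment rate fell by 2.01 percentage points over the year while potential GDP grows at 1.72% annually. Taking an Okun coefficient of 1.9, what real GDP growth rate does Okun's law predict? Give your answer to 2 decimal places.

Growth-rate Okun's law: g_Y = g_Y* - β × Δu.
g_Y = 1.72 - 1.9 × (-2.01) = 1.72 + 3.819 = 5.539%, i.e. 5.54% to 2 d.p.

5.54%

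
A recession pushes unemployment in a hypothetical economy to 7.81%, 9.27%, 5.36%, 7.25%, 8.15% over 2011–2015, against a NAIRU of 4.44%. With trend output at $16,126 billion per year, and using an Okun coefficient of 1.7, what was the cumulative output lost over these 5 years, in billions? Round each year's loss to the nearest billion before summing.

$4,287 billion

Year 2011: gap = -1.7 × (7.81 - 4.44) = -5.729%, loss ≈ 16126 × 5.729/100 ≈ 924.
Year 2012: gap = -1.7 × (9.27 - 4.44) = -8.211%, loss ≈ 16126 × 8.211/100 ≈ 1324.
Year 2013: gap = -1.7 × (5.36 - 4.44) = -1.564%, loss ≈ 16126 × 1.564/100 ≈ 252.
Year 2014: gap = -1.7 × (7.25 - 4.44) = -4.777%, loss ≈ 16126 × 4.777/100 ≈ 770.
Year 2015: gap = -1.7 × (8.15 - 4.44) = -6.307%, loss ≈ 16126 × 6.307/100 ≈ 1017.
Total lost output = 924 + 1324 + 252 + 770 + 1017 = 4287 billion.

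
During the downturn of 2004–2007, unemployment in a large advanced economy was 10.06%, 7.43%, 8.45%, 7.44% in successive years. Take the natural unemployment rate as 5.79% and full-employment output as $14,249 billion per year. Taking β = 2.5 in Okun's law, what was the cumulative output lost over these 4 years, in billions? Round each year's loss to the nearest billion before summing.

Year 2004: gap = -2.5 × (10.06 - 5.79) = -10.675%, loss ≈ 14249 × 10.675/100 ≈ 1521.
Year 2005: gap = -2.5 × (7.43 - 5.79) = -4.1%, loss ≈ 14249 × 4.1/100 ≈ 584.
Year 2006: gap = -2.5 × (8.45 - 5.79) = -6.65%, loss ≈ 14249 × 6.65/100 ≈ 948.
Year 2007: gap = -2.5 × (7.44 - 5.79) = -4.125%, loss ≈ 14249 × 4.125/100 ≈ 588.
Total lost output = 1521 + 584 + 948 + 588 = 3641 billion.

$3,641 billion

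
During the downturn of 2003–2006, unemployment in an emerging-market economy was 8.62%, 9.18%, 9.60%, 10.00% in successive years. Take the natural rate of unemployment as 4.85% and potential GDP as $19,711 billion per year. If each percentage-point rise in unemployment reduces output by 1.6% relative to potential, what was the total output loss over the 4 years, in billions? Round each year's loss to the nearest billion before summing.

Year 2003: gap = -1.6 × (8.62 - 4.85) = -6.032%, loss ≈ 19711 × 6.032/100 ≈ 1189.
Year 2004: gap = -1.6 × (9.18 - 4.85) = -6.928%, loss ≈ 19711 × 6.928/100 ≈ 1366.
Year 2005: gap = -1.6 × (9.6 - 4.85) = -7.6%, loss ≈ 19711 × 7.6/100 ≈ 1498.
Year 2006: gap = -1.6 × (10 - 4.85) = -8.24%, loss ≈ 19711 × 8.24/100 ≈ 1624.
Total lost output = 1189 + 1366 + 1498 + 1624 = 5677 billion.

$5,677 billion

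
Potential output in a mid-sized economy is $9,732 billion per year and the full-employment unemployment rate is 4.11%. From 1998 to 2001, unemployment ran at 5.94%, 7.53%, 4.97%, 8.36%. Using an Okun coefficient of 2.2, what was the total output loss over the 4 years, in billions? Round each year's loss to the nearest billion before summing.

Year 1998: gap = -2.2 × (5.94 - 4.11) = -4.026%, loss ≈ 9732 × 4.026/100 ≈ 392.
Year 1999: gap = -2.2 × (7.53 - 4.11) = -7.524%, loss ≈ 9732 × 7.524/100 ≈ 732.
Year 2000: gap = -2.2 × (4.97 - 4.11) = -1.892%, loss ≈ 9732 × 1.892/100 ≈ 184.
Year 2001: gap = -2.2 × (8.36 - 4.11) = -9.35%, loss ≈ 9732 × 9.35/100 ≈ 910.
Total lost output = 392 + 732 + 184 + 910 = 2218 billion.

$2,218 billion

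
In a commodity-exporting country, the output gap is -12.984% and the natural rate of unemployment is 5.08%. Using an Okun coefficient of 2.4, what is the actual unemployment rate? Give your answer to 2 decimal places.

10.49%

From Okun's law, u - u* = -(output gap)/β = -(-12.984)/2.4 = 5.41 points.
So u = 5.08 + 5.41 = 10.49%.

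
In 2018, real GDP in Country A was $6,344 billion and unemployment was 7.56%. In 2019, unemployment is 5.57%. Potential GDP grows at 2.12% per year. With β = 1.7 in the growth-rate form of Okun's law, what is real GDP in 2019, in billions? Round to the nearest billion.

$6,693 billion

Δu = 5.57 - 7.56 = -1.99 points.
Okun's law (growth form): g_Y = g_Y* - β × Δu = 2.12 - 1.7 × (-1.99) = 2.12 + 3.383 = 5.503%.
Real GDP in the next year = 6344 × (1 + 5.503/100) = 6344 × 1.05503 ≈ 6693 billion.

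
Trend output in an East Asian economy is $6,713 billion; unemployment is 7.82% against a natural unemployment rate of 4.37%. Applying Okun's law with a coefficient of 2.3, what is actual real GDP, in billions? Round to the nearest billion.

$6,180 billion

Unemployment gap = 7.82 - 4.37 = 3.45 points, so the output gap is -2.3 × 3.45 = -7.935%.
Actual GDP = 6713 × (1 - 7.935/100) = 6713 × 0.92065 ≈ 6180 billion.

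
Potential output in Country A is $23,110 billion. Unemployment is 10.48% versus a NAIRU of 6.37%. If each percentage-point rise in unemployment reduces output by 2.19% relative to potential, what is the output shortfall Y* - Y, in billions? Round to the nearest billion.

$2,080 billion

Output gap = -2.19 × (10.48 - 6.37) = -2.19 × 4.11 = -9.0009%.
Actual GDP ≈ 23110 × 0.909991 ≈ 21030 billion, so the shortfall is 23110 - 21030 = 2080 billion.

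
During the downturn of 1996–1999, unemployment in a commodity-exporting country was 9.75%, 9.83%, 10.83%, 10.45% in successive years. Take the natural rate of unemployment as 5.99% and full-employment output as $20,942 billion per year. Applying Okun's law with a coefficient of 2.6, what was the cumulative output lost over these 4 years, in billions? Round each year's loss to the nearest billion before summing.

$9,201 billion

Year 1996: gap = -2.6 × (9.75 - 5.99) = -9.776%, loss ≈ 20942 × 9.776/100 ≈ 2047.
Year 1997: gap = -2.6 × (9.83 - 5.99) = -9.984%, loss ≈ 20942 × 9.984/100 ≈ 2091.
Year 1998: gap = -2.6 × (10.83 - 5.99) = -12.584%, loss ≈ 20942 × 12.584/100 ≈ 2635.
Year 1999: gap = -2.6 × (10.45 - 5.99) = -11.596%, loss ≈ 20942 × 11.596/100 ≈ 2428.
Total lost output = 2047 + 2091 + 2635 + 2428 = 9201 billion.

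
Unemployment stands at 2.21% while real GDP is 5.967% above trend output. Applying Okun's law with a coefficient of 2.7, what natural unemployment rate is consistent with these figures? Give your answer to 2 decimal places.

4.42%

From Okun's law, u - u* = -(output gap)/β = -(5.967)/2.7 = -2.21 points.
So u* = 2.21 + 2.21 = 4.42%.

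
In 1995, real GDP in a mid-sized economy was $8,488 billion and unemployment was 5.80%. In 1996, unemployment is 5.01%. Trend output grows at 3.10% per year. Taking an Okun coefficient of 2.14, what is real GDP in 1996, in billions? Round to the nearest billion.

Δu = 5.01 - 5.8 = -0.79 points.
Okun's law (growth form): g_Y = g_Y* - β × Δu = 3.10 - 2.14 × (-0.79) = 3.1 + 1.6906 = 4.7906%.
Real GDP in the next year = 8488 × (1 + 4.7906/100) = 8488 × 1.047906 ≈ 8895 billion.

$8,895 billion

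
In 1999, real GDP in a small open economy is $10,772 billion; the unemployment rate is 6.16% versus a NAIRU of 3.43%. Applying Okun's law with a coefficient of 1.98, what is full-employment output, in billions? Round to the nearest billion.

Unemployment gap = 6.16 - 3.43 = 2.73 points, so output gap = -1.98 × 2.73 = -5.4054%.
Since Y = Y* × (1 + gap/100), Y* = 10772/0.945946 ≈ 11388 billion.

$11,388 billion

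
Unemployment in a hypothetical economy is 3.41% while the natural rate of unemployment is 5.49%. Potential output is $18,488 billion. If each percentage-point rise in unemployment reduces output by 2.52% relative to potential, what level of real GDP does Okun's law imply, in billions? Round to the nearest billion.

Unemployment gap = 3.41 - 5.49 = -2.08 points, so the output gap is -2.52 × (-2.08) = 5.2416%.
Actual GDP = 18488 × (1 + 5.2416/100) = 18488 × 1.052416 ≈ 19457 billion.

$19,457 billion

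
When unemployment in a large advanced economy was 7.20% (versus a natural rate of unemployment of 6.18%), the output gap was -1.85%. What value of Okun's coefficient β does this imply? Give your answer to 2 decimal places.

β ≈ 1.81

Okun's law: output gap = -β × (u - u*).
-1.85 = -β × (7.2 - 6.18) = -β × 1.02, so β = 1.85/1.02 = 1.81.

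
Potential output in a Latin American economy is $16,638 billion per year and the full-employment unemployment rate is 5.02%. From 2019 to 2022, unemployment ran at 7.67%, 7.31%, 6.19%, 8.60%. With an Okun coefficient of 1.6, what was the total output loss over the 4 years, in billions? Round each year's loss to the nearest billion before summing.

$2,579 billion

Year 2019: gap = -1.6 × (7.67 - 5.02) = -4.24%, loss ≈ 16638 × 4.24/100 ≈ 705.
Year 2020: gap = -1.6 × (7.31 - 5.02) = -3.664%, loss ≈ 16638 × 3.664/100 ≈ 610.
Year 2021: gap = -1.6 × (6.19 - 5.02) = -1.872%, loss ≈ 16638 × 1.872/100 ≈ 311.
Year 2022: gap = -1.6 × (8.6 - 5.02) = -5.728%, loss ≈ 16638 × 5.728/100 ≈ 953.
Total lost output = 705 + 610 + 311 + 953 = 2579 billion.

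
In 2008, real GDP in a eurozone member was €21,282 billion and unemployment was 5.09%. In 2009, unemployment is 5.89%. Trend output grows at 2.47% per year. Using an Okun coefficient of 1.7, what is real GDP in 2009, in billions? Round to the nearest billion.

Δu = 5.89 - 5.09 = 0.8 points.
Okun's law (growth form): g_Y = g_Y* - β × Δu = 2.47 - 1.7 × (0.80) = 2.47 - 1.36 = 1.11%.
Real GDP in the next year = 21282 × (1 + 1.11/100) = 21282 × 1.0111 ≈ 21518 billion.

€21,518 billion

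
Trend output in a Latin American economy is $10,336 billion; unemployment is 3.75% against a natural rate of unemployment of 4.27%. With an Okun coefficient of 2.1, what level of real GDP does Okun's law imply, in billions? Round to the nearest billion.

Unemployment gap = 3.75 - 4.27 = -0.52 points, so the output gap is -2.1 × (-0.52) = 1.092%.
Actual GDP = 10336 × (1 + 1.092/100) = 10336 × 1.01092 ≈ 10449 billion.

$10,449 billion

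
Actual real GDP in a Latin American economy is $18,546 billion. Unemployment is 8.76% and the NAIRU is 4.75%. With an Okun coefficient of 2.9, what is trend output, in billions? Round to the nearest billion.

$20,987 billion

Unemployment gap = 8.76 - 4.75 = 4.01 points, so output gap = -2.9 × 4.01 = -11.629%.
Since Y = Y* × (1 + gap/100), Y* = 18546/0.88371 ≈ 20987 billion.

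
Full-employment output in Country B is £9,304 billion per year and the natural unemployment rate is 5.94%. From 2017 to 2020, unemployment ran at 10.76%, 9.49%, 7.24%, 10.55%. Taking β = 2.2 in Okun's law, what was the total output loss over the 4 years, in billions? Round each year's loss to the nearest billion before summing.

£2,924 billion

Year 2017: gap = -2.2 × (10.76 - 5.94) = -10.604%, loss ≈ 9304 × 10.604/100 ≈ 987.
Year 2018: gap = -2.2 × (9.49 - 5.94) = -7.81%, loss ≈ 9304 × 7.81/100 ≈ 727.
Year 2019: gap = -2.2 × (7.24 - 5.94) = -2.86%, loss ≈ 9304 × 2.86/100 ≈ 266.
Year 2020: gap = -2.2 × (10.55 - 5.94) = -10.142%, loss ≈ 9304 × 10.142/100 ≈ 944.
Total lost output = 987 + 727 + 266 + 944 = 2924 billion.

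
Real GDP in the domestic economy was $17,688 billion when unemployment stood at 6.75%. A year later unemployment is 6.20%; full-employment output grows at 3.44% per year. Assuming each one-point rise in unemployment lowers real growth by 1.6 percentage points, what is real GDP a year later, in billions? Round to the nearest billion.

Δu = 6.2 - 6.75 = -0.55 points.
Okun's law (growth form): g_Y = g_Y* - β × Δu = 3.44 - 1.6 × (-0.55) = 3.44 + 0.88 = 4.32%.
Real GDP in the next year = 17688 × (1 + 4.32/100) = 17688 × 1.0432 ≈ 18452 billion.

$18,452 billion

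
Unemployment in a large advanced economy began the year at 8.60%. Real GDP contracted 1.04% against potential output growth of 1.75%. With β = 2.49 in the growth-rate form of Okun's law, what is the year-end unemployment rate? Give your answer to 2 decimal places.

9.72%

Growth-rate Okun's law: g_Y = g_Y* - β × Δu, so Δu = (g_Y* - g_Y)/β.
Δu = (1.75 + 1.04)/2.49 = 2.79/2.49 = 1.12 percentage points.
Year-end unemployment = 8.6 + 1.12 = 9.72%.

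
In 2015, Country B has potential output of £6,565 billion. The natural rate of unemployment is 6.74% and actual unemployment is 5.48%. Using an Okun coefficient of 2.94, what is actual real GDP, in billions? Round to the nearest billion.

£6,808 billion

Unemployment gap = 5.48 - 6.74 = -1.26 points, so the output gap is -2.94 × (-1.26) = 3.7044%.
Actual GDP = 6565 × (1 + 3.7044/100) = 6565 × 1.037044 ≈ 6808 billion.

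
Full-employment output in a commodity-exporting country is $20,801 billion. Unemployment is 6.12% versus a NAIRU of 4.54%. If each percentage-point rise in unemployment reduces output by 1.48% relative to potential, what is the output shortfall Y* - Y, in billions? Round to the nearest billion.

Output gap = -1.48 × (6.12 - 4.54) = -1.48 × 1.58 = -2.3384%.
Actual GDP ≈ 20801 × 0.976616 ≈ 20315 billion, so the shortfall is 20801 - 20315 = 486 billion.

$486 billion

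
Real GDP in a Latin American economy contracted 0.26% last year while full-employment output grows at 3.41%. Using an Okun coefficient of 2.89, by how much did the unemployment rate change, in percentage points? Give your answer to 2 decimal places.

1.27 percentage points

Growth-rate Okun's law: g_Y = g_Y* - β × Δu, so Δu = (g_Y* - g_Y)/β.
Δu = (3.41 + 0.26)/2.89 = 3.67/2.89 = 1.27 percentage points.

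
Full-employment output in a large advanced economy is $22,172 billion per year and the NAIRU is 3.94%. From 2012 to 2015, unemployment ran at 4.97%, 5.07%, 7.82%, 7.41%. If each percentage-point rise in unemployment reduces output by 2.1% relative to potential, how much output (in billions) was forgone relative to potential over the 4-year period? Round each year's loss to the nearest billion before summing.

Year 2012: gap = -2.1 × (4.97 - 3.94) = -2.163%, loss ≈ 22172 × 2.163/100 ≈ 480.
Year 2013: gap = -2.1 × (5.07 - 3.94) = -2.373%, loss ≈ 22172 × 2.373/100 ≈ 526.
Year 2014: gap = -2.1 × (7.82 - 3.94) = -8.148%, loss ≈ 22172 × 8.148/100 ≈ 1807.
Year 2015: gap = -2.1 × (7.41 - 3.94) = -7.287%, loss ≈ 22172 × 7.287/100 ≈ 1616.
Total lost output = 480 + 526 + 1807 + 1616 = 4429 billion.

$4,429 billion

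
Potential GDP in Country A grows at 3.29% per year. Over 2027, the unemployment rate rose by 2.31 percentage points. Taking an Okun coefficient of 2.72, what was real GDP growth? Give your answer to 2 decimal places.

Growth-rate Okun's law: g_Y = g_Y* - β × Δu.
g_Y = 3.29 - 2.72 × (2.31) = 3.29 - 6.2832 = -2.9932%, i.e. -2.99% to 2 d.p.

-2.99%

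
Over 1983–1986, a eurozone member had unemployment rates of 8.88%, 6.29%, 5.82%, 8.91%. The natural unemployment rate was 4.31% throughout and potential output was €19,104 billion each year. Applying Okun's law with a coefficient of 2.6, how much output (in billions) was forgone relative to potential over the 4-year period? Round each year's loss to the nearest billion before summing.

Year 1983: gap = -2.6 × (8.88 - 4.31) = -11.882%, loss ≈ 19104 × 11.882/100 ≈ 2270.
Year 1984: gap = -2.6 × (6.29 - 4.31) = -5.148%, loss ≈ 19104 × 5.148/100 ≈ 983.
Year 1985: gap = -2.6 × (5.82 - 4.31) = -3.926%, loss ≈ 19104 × 3.926/100 ≈ 750.
Year 1986: gap = -2.6 × (8.91 - 4.31) = -11.96%, loss ≈ 19104 × 11.96/100 ≈ 2285.
Total lost output = 2270 + 983 + 750 + 2285 = 6288 billion.

€6,288 billion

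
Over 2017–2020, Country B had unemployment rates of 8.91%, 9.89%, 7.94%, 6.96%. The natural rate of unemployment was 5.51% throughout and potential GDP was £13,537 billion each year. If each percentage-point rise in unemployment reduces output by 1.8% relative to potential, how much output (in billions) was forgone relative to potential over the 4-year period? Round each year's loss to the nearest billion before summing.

Year 2017: gap = -1.8 × (8.91 - 5.51) = -6.12%, loss ≈ 13537 × 6.12/100 ≈ 828.
Year 2018: gap = -1.8 × (9.89 - 5.51) = -7.884%, loss ≈ 13537 × 7.884/100 ≈ 1067.
Year 2019: gap = -1.8 × (7.94 - 5.51) = -4.374%, loss ≈ 13537 × 4.374/100 ≈ 592.
Year 2020: gap = -1.8 × (6.96 - 5.51) = -2.61%, loss ≈ 13537 × 2.61/100 ≈ 353.
Total lost output = 828 + 1067 + 592 + 353 = 2840 billion.

£2,840 billion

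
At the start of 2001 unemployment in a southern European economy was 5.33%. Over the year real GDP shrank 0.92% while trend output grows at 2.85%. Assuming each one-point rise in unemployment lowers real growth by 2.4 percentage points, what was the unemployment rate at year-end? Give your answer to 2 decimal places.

Growth-rate Okun's law: g_Y = g_Y* - β × Δu, so Δu = (g_Y* - g_Y)/β.
Δu = (2.85 + 0.92)/2.4 = 3.77/2.4 = 1.57 percentage points.
Year-end unemployment = 5.33 + 1.57 = 6.90%.

6.90%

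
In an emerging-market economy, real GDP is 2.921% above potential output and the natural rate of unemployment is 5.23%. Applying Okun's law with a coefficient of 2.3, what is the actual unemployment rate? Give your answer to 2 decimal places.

From Okun's law, u - u* = -(output gap)/β = -(2.921)/2.3 = -1.27 points.
So u = 5.23 - 1.27 = 3.96%.

3.96%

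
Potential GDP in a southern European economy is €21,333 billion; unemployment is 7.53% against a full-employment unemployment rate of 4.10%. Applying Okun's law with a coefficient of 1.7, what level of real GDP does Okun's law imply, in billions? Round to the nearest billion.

€20,089 billion

Unemployment gap = 7.53 - 4.1 = 3.43 points, so the output gap is -1.7 × 3.43 = -5.831%.
Actual GDP = 21333 × (1 - 5.831/100) = 21333 × 0.94169 ≈ 20089 billion.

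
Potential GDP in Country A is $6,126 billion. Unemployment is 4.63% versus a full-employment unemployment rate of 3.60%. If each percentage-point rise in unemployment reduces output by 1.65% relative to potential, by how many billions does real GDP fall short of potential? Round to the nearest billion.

Output gap = -1.65 × (4.63 - 3.6) = -1.65 × 1.03 = -1.6995%.
Actual GDP ≈ 6126 × 0.983005 ≈ 6022 billion, so the shortfall is 6126 - 6022 = 104 billion.

$104 billion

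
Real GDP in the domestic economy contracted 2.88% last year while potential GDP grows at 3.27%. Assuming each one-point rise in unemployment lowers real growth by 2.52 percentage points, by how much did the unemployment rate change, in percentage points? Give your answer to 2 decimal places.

Growth-rate Okun's law: g_Y = g_Y* - β × Δu, so Δu = (g_Y* - g_Y)/β.
Δu = (3.27 + 2.88)/2.52 = 6.15/2.52 = 2.44 percentage points.

2.44 percentage points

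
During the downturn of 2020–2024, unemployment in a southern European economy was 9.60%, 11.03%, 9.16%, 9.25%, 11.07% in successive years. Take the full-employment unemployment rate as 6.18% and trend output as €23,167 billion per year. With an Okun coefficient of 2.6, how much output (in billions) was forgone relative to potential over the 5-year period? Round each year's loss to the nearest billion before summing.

€11,570 billion

Year 2020: gap = -2.6 × (9.6 - 6.18) = -8.892%, loss ≈ 23167 × 8.892/100 ≈ 2060.
Year 2021: gap = -2.6 × (11.03 - 6.18) = -12.61%, loss ≈ 23167 × 12.61/100 ≈ 2921.
Year 2022: gap = -2.6 × (9.16 - 6.18) = -7.748%, loss ≈ 23167 × 7.748/100 ≈ 1795.
Year 2023: gap = -2.6 × (9.25 - 6.18) = -7.982%, loss ≈ 23167 × 7.982/100 ≈ 1849.
Year 2024: gap = -2.6 × (11.07 - 6.18) = -12.714%, loss ≈ 23167 × 12.714/100 ≈ 2945.
Total lost output = 2060 + 2921 + 1795 + 1849 + 2945 = 11570 billion.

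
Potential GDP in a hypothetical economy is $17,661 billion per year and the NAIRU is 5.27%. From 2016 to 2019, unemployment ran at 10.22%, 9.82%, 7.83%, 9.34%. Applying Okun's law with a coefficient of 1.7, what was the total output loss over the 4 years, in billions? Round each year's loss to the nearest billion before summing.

$4,843 billion

Year 2016: gap = -1.7 × (10.22 - 5.27) = -8.415%, loss ≈ 17661 × 8.415/100 ≈ 1486.
Year 2017: gap = -1.7 × (9.82 - 5.27) = -7.735%, loss ≈ 17661 × 7.735/100 ≈ 1366.
Year 2018: gap = -1.7 × (7.83 - 5.27) = -4.352%, loss ≈ 17661 × 4.352/100 ≈ 769.
Year 2019: gap = -1.7 × (9.34 - 5.27) = -6.919%, loss ≈ 17661 × 6.919/100 ≈ 1222.
Total lost output = 1486 + 1366 + 769 + 1222 = 4843 billion.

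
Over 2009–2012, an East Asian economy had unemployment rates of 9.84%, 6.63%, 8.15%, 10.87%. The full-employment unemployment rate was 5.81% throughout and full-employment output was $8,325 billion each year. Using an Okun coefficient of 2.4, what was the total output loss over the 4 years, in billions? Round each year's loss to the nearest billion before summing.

Year 2009: gap = -2.4 × (9.84 - 5.81) = -9.672%, loss ≈ 8325 × 9.672/100 ≈ 805.
Year 2010: gap = -2.4 × (6.63 - 5.81) = -1.968%, loss ≈ 8325 × 1.968/100 ≈ 164.
Year 2011: gap = -2.4 × (8.15 - 5.81) = -5.616%, loss ≈ 8325 × 5.616/100 ≈ 468.
Year 2012: gap = -2.4 × (10.87 - 5.81) = -12.144%, loss ≈ 8325 × 12.144/100 ≈ 1011.
Total lost output = 805 + 164 + 468 + 1011 = 2448 billion.

$2,448 billion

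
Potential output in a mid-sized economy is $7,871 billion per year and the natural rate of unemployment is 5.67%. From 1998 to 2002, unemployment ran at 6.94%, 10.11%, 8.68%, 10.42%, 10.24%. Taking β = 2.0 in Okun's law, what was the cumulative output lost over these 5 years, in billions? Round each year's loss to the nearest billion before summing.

Year 1998: gap = -2.0 × (6.94 - 5.67) = -2.54%, loss ≈ 7871 × 2.54/100 ≈ 200.
Year 1999: gap = -2.0 × (10.11 - 5.67) = -8.88%, loss ≈ 7871 × 8.88/100 ≈ 699.
Year 2000: gap = -2.0 × (8.68 - 5.67) = -6.02%, loss ≈ 7871 × 6.02/100 ≈ 474.
Year 2001: gap = -2.0 × (10.42 - 5.67) = -9.5%, loss ≈ 7871 × 9.5/100 ≈ 748.
Year 2002: gap = -2.0 × (10.24 - 5.67) = -9.14%, loss ≈ 7871 × 9.14/100 ≈ 719.
Total lost output = 200 + 699 + 474 + 748 + 719 = 2840 billion.

$2,840 billion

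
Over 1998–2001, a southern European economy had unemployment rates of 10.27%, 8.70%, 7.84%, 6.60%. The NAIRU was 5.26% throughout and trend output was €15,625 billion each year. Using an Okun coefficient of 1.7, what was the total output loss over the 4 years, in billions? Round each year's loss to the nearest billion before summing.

Year 1998: gap = -1.7 × (10.27 - 5.26) = -8.517%, loss ≈ 15625 × 8.517/100 ≈ 1331.
Year 1999: gap = -1.7 × (8.7 - 5.26) = -5.848%, loss ≈ 15625 × 5.848/100 ≈ 914.
Year 2000: gap = -1.7 × (7.84 - 5.26) = -4.386%, loss ≈ 15625 × 4.386/100 ≈ 685.
Year 2001: gap = -1.7 × (6.6 - 5.26) = -2.278%, loss ≈ 15625 × 2.278/100 ≈ 356.
Total lost output = 1331 + 914 + 685 + 356 = 3286 billion.

€3,286 billion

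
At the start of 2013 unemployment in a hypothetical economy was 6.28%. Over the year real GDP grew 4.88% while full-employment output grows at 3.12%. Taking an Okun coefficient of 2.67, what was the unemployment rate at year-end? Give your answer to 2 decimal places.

Growth-rate Okun's law: g_Y = g_Y* - β × Δu, so Δu = (g_Y* - g_Y)/β.
Δu = (3.12 - 4.88)/2.67 = -1.76/2.67 = -0.66 percentage points.
Year-end unemployment = 6.28 - 0.66 = 5.62%.

5.62%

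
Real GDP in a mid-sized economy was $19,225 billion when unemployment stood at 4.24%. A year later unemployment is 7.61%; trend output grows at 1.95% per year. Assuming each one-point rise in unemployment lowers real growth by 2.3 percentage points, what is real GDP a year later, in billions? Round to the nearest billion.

Δu = 7.61 - 4.24 = 3.37 points.
Okun's law (growth form): g_Y = g_Y* - β × Δu = 1.95 - 2.3 × (3.37) = 1.95 - 7.751 = -5.801%.
Real GDP in the next year = 19225 × (1 - 5.801/100) = 19225 × 0.94199 ≈ 18110 billion.

$18,110 billion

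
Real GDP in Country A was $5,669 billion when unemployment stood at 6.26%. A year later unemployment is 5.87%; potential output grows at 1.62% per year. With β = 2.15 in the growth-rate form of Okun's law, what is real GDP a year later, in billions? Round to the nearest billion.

Δu = 5.87 - 6.26 = -0.39 points.
Okun's law (growth form): g_Y = g_Y* - β × Δu = 1.62 - 2.15 × (-0.39) = 1.62 + 0.8385 = 2.4585%.
Real GDP in the next year = 5669 × (1 + 2.4585/100) = 5669 × 1.024585 ≈ 5808 billion.

$5,808 billion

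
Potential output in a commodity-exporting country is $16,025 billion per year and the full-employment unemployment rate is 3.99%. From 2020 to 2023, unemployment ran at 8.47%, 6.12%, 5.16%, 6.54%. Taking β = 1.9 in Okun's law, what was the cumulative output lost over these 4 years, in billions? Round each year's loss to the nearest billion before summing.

$3,145 billion

Year 2020: gap = -1.9 × (8.47 - 3.99) = -8.512%, loss ≈ 16025 × 8.512/100 ≈ 1364.
Year 2021: gap = -1.9 × (6.12 - 3.99) = -4.047%, loss ≈ 16025 × 4.047/100 ≈ 649.
Year 2022: gap = -1.9 × (5.16 - 3.99) = -2.223%, loss ≈ 16025 × 2.223/100 ≈ 356.
Year 2023: gap = -1.9 × (6.54 - 3.99) = -4.845%, loss ≈ 16025 × 4.845/100 ≈ 776.
Total lost output = 1364 + 649 + 356 + 776 = 3145 billion.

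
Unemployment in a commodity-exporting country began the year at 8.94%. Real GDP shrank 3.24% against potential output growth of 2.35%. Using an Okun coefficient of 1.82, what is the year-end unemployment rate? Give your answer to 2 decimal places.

12.01%

Growth-rate Okun's law: g_Y = g_Y* - β × Δu, so Δu = (g_Y* - g_Y)/β.
Δu = (2.35 + 3.24)/1.82 = 5.59/1.82 = 3.07 percentage points.
Year-end unemployment = 8.94 + 3.07 = 12.01%.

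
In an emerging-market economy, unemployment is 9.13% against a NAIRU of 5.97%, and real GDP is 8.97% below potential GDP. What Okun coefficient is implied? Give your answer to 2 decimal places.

Okun's law: output gap = -β × (u - u*).
-8.97 = -β × (9.13 - 5.97) = -β × 3.16, so β = 8.97/3.16 = 2.84.

β ≈ 2.84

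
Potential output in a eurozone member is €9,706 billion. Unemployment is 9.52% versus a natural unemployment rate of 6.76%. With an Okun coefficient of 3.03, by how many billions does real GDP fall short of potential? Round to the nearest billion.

€812 billion

Output gap = -3.03 × (9.52 - 6.76) = -3.03 × 2.76 = -8.3628%.
Actual GDP ≈ 9706 × 0.916372 ≈ 8894 billion, so the shortfall is 9706 - 8894 = 812 billion.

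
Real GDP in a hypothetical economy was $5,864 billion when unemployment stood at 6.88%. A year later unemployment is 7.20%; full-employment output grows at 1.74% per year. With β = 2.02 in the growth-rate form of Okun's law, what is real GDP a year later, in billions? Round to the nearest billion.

Δu = 7.2 - 6.88 = 0.32 points.
Okun's law (growth form): g_Y = g_Y* - β × Δu = 1.74 - 2.02 × (0.32) = 1.74 - 0.6464 = 1.0936%.
Real GDP in the next year = 5864 × (1 + 1.0936/100) = 5864 × 1.010936 ≈ 5928 billion.

$5,928 billion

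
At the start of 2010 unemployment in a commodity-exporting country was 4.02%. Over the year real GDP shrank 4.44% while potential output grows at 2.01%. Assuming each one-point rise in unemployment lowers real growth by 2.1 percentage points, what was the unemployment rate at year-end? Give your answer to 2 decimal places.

Growth-rate Okun's law: g_Y = g_Y* - β × Δu, so Δu = (g_Y* - g_Y)/β.
Δu = (2.01 + 4.44)/2.1 = 6.45/2.1 = 3.07 percentage points.
Year-end unemployment = 4.02 + 3.07 = 7.09%.

7.09%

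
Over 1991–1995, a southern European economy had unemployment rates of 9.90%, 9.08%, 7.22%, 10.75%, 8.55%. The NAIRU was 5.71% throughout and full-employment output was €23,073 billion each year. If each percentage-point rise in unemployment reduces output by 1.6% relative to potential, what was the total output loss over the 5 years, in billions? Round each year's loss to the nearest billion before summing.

Year 1991: gap = -1.6 × (9.9 - 5.71) = -6.704%, loss ≈ 23073 × 6.704/100 ≈ 1547.
Year 1992: gap = -1.6 × (9.08 - 5.71) = -5.392%, loss ≈ 23073 × 5.392/100 ≈ 1244.
Year 1993: gap = -1.6 × (7.22 - 5.71) = -2.416%, loss ≈ 23073 × 2.416/100 ≈ 557.
Year 1994: gap = -1.6 × (10.75 - 5.71) = -8.064%, loss ≈ 23073 × 8.064/100 ≈ 1861.
Year 1995: gap = -1.6 × (8.55 - 5.71) = -4.544%, loss ≈ 23073 × 4.544/100 ≈ 1048.
Total lost output = 1547 + 1244 + 557 + 1861 + 1048 = 6257 billion.

€6,257 billion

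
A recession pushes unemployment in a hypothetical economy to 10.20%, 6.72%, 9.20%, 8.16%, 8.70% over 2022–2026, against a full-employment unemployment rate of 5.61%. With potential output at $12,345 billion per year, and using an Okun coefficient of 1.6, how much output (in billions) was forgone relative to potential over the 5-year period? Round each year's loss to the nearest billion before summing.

Year 2022: gap = -1.6 × (10.2 - 5.61) = -7.344%, loss ≈ 12345 × 7.344/100 ≈ 907.
Year 2023: gap = -1.6 × (6.72 - 5.61) = -1.776%, loss ≈ 12345 × 1.776/100 ≈ 219.
Year 2024: gap = -1.6 × (9.2 - 5.61) = -5.744%, loss ≈ 12345 × 5.744/100 ≈ 709.
Year 2025: gap = -1.6 × (8.16 - 5.61) = -4.08%, loss ≈ 12345 × 4.08/100 ≈ 504.
Year 2026: gap = -1.6 × (8.7 - 5.61) = -4.944%, loss ≈ 12345 × 4.944/100 ≈ 610.
Total lost output = 907 + 219 + 709 + 504 + 610 = 2949 billion.

$2,949 billion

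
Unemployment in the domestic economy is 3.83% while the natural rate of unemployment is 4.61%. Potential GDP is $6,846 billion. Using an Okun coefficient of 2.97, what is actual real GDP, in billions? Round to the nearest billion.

Unemployment gap = 3.83 - 4.61 = -0.78 points, so the output gap is -2.97 × (-0.78) = 2.3166%.
Actual GDP = 6846 × (1 + 2.3166/100) = 6846 × 1.023166 ≈ 7005 billion.

$7,005 billion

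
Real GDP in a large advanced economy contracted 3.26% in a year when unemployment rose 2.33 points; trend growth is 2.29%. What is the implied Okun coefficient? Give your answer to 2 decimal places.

β ≈ 2.38

Growth form: g_Y = g_Y* - β × Δu, so β = (g_Y* - g_Y)/Δu.
β = (2.29 + 3.26)/2.33 = 5.55/2.33 = 2.38.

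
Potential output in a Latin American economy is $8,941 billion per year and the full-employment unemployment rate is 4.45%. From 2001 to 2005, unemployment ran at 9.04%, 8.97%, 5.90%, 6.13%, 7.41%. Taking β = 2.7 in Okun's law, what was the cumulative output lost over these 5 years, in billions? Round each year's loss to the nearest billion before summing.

Year 2001: gap = -2.7 × (9.04 - 4.45) = -12.393%, loss ≈ 8941 × 12.393/100 ≈ 1108.
Year 2002: gap = -2.7 × (8.97 - 4.45) = -12.204%, loss ≈ 8941 × 12.204/100 ≈ 1091.
Year 2003: gap = -2.7 × (5.9 - 4.45) = -3.915%, loss ≈ 8941 × 3.915/100 ≈ 350.
Year 2004: gap = -2.7 × (6.13 - 4.45) = -4.536%, loss ≈ 8941 × 4.536/100 ≈ 406.
Year 2005: gap = -2.7 × (7.41 - 4.45) = -7.992%, loss ≈ 8941 × 7.992/100 ≈ 715.
Total lost output = 1108 + 1091 + 350 + 406 + 715 = 3670 billion.

$3,670 billion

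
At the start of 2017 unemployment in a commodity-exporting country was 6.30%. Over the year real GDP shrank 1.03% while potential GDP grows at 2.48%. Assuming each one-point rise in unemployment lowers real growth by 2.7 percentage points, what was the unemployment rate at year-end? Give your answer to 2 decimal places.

7.60%

Growth-rate Okun's law: g_Y = g_Y* - β × Δu, so Δu = (g_Y* - g_Y)/β.
Δu = (2.48 + 1.03)/2.7 = 3.51/2.7 = 1.30 percentage points.
Year-end unemployment = 6.3 + 1.3 = 7.60%.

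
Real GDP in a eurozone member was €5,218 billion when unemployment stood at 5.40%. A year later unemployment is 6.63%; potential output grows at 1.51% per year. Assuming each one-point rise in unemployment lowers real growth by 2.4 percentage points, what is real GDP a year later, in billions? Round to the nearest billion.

€5,143 billion

Δu = 6.63 - 5.4 = 1.23 points.
Okun's law (growth form): g_Y = g_Y* - β × Δu = 1.51 - 2.4 × (1.23) = 1.51 - 2.952 = -1.442%.
Real GDP in the next year = 5218 × (1 - 1.442/100) = 5218 × 0.98558 ≈ 5143 billion.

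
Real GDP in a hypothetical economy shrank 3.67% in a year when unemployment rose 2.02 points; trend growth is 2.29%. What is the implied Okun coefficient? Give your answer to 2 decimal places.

Growth form: g_Y = g_Y* - β × Δu, so β = (g_Y* - g_Y)/Δu.
β = (2.29 + 3.67)/2.02 = 5.96/2.02 = 2.95.

β ≈ 2.95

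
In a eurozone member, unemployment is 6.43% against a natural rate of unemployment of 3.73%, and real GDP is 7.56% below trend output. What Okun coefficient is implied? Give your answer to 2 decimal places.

β ≈ 2.80

Okun's law: output gap = -β × (u - u*).
-7.56 = -β × (6.43 - 3.73) = -β × 2.7, so β = 7.56/2.7 = 2.80.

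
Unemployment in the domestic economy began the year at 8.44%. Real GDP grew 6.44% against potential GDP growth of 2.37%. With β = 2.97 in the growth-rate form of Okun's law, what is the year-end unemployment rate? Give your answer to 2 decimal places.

Growth-rate Okun's law: g_Y = g_Y* - β × Δu, so Δu = (g_Y* - g_Y)/β.
Δu = (2.37 - 6.44)/2.97 = -4.07/2.97 = -1.37 percentage points.
Year-end unemployment = 8.44 - 1.37 = 7.07%.

7.07%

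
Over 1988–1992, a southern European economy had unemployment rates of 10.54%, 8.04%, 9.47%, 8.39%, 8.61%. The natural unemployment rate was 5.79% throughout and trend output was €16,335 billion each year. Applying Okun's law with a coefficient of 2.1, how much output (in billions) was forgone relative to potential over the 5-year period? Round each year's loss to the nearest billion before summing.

Year 1988: gap = -2.1 × (10.54 - 5.79) = -9.975%, loss ≈ 16335 × 9.975/100 ≈ 1629.
Year 1989: gap = -2.1 × (8.04 - 5.79) = -4.725%, loss ≈ 16335 × 4.725/100 ≈ 772.
Year 1990: gap = -2.1 × (9.47 - 5.79) = -7.728%, loss ≈ 16335 × 7.728/100 ≈ 1262.
Year 1991: gap = -2.1 × (8.39 - 5.79) = -5.46%, loss ≈ 16335 × 5.46/100 ≈ 892.
Year 1992: gap = -2.1 × (8.61 - 5.79) = -5.922%, loss ≈ 16335 × 5.922/100 ≈ 967.
Total lost output = 1629 + 772 + 1262 + 892 + 967 = 5522 billion.

€5,522 billion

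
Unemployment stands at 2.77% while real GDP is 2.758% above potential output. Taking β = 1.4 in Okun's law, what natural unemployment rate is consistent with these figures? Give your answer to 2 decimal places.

4.74%

From Okun's law, u - u* = -(output gap)/β = -(2.758)/1.4 = -1.97 points.
So u* = 2.77 + 1.97 = 4.74%.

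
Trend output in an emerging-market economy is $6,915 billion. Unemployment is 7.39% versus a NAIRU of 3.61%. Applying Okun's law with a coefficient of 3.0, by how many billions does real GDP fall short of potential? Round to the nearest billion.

$784 billion

Output gap = -3.0 × (7.39 - 3.61) = -3 × 3.78 = -11.34%.
Actual GDP ≈ 6915 × 0.8866 ≈ 6131 billion, so the shortfall is 6915 - 6131 = 784 billion.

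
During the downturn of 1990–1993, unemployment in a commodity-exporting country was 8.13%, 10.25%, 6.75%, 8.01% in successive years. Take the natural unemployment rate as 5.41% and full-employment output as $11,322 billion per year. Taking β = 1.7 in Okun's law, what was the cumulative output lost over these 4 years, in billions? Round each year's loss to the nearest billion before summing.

$2,214 billion

Year 1990: gap = -1.7 × (8.13 - 5.41) = -4.624%, loss ≈ 11322 × 4.624/100 ≈ 524.
Year 1991: gap = -1.7 × (10.25 - 5.41) = -8.228%, loss ≈ 11322 × 8.228/100 ≈ 932.
Year 1992: gap = -1.7 × (6.75 - 5.41) = -2.278%, loss ≈ 11322 × 2.278/100 ≈ 258.
Year 1993: gap = -1.7 × (8.01 - 5.41) = -4.42%, loss ≈ 11322 × 4.42/100 ≈ 500.
Total lost output = 524 + 932 + 258 + 500 = 2214 billion.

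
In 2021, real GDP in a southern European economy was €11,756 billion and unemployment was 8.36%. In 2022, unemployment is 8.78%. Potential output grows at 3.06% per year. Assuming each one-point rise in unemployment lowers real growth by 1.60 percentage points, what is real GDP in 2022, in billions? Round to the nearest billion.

€12,037 billion

Δu = 8.78 - 8.36 = 0.42 points.
Okun's law (growth form): g_Y = g_Y* - β × Δu = 3.06 - 1.60 × (0.42) = 3.06 - 0.672 = 2.388%.
Real GDP in the next year = 11756 × (1 + 2.388/100) = 11756 × 1.02388 ≈ 12037 billion.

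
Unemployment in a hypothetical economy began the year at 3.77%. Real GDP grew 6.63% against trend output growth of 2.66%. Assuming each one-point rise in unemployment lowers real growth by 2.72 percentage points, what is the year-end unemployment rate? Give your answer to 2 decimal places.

Growth-rate Okun's law: g_Y = g_Y* - β × Δu, so Δu = (g_Y* - g_Y)/β.
Δu = (2.66 - 6.63)/2.72 = -3.97/2.72 = -1.46 percentage points.
Year-end unemployment = 3.77 - 1.46 = 2.31%.

2.31%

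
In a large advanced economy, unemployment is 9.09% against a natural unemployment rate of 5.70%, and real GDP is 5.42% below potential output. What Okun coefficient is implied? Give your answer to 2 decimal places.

β ≈ 1.60

Okun's law: output gap = -β × (u - u*).
-5.42 = -β × (9.09 - 5.7) = -β × 3.39, so β = 5.42/3.39 = 1.60.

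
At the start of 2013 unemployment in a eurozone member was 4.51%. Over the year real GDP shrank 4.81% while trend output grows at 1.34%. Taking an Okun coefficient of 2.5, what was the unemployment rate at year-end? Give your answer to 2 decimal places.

Growth-rate Okun's law: g_Y = g_Y* - β × Δu, so Δu = (g_Y* - g_Y)/β.
Δu = (1.34 + 4.81)/2.5 = 6.15/2.5 = 2.46 percentage points.
Year-end unemployment = 4.51 + 2.46 = 6.97%.

6.97%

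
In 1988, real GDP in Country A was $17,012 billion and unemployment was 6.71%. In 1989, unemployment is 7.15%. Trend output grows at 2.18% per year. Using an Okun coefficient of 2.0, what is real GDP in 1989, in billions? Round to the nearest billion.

$17,233 billion

Δu = 7.15 - 6.71 = 0.44 points.
Okun's law (growth form): g_Y = g_Y* - β × Δu = 2.18 - 2.0 × (0.44) = 2.18 - 0.88 = 1.3%.
Real GDP in the next year = 17012 × (1 + 1.3/100) = 17012 × 1.013 ≈ 17233 billion.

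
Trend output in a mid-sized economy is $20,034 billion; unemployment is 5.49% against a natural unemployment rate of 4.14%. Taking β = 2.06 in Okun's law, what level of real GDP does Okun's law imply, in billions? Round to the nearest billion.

$19,477 billion

Unemployment gap = 5.49 - 4.14 = 1.35 points, so the output gap is -2.06 × 1.35 = -2.781%.
Actual GDP = 20034 × (1 - 2.781/100) = 20034 × 0.97219 ≈ 19477 billion.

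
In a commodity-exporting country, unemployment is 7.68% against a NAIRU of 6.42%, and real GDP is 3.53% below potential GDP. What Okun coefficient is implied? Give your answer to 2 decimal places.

β ≈ 2.80

Okun's law: output gap = -β × (u - u*).
-3.53 = -β × (7.68 - 6.42) = -β × 1.26, so β = 3.53/1.26 = 2.80.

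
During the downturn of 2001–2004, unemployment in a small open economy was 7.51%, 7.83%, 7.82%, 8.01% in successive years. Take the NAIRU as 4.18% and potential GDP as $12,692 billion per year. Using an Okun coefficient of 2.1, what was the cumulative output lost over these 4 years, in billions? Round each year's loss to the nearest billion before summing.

$3,852 billion

Year 2001: gap = -2.1 × (7.51 - 4.18) = -6.993%, loss ≈ 12692 × 6.993/100 ≈ 888.
Year 2002: gap = -2.1 × (7.83 - 4.18) = -7.665%, loss ≈ 12692 × 7.665/100 ≈ 973.
Year 2003: gap = -2.1 × (7.82 - 4.18) = -7.644%, loss ≈ 12692 × 7.644/100 ≈ 970.
Year 2004: gap = -2.1 × (8.01 - 4.18) = -8.043%, loss ≈ 12692 × 8.043/100 ≈ 1021.
Total lost output = 888 + 973 + 970 + 1021 = 3852 billion.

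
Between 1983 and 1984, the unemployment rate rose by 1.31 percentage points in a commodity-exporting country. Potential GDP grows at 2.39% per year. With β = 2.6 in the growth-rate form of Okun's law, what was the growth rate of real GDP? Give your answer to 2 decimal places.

Growth-rate Okun's law: g_Y = g_Y* - β × Δu.
g_Y = 2.39 - 2.6 × (1.31) = 2.39 - 3.406 = -1.016%, i.e. -1.02% to 2 d.p.

-1.02%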